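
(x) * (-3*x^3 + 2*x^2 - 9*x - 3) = -3*x^4 + 2*x^3 - 9*x^2 - 3*x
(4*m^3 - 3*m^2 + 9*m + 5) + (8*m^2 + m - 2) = 4*m^3 + 5*m^2 + 10*m + 3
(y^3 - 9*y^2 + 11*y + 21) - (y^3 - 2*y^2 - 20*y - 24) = -7*y^2 + 31*y + 45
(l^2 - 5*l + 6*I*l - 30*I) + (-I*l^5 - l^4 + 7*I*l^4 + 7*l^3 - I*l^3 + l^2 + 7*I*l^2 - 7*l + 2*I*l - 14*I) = -I*l^5 - l^4 + 7*I*l^4 + 7*l^3 - I*l^3 + 2*l^2 + 7*I*l^2 - 12*l + 8*I*l - 44*I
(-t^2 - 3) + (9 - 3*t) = -t^2 - 3*t + 6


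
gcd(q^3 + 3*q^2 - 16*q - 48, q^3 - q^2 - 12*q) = q^2 - q - 12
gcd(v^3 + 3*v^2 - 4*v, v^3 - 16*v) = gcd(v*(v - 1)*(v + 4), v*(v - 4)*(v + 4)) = v^2 + 4*v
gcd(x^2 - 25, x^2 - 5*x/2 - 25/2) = x - 5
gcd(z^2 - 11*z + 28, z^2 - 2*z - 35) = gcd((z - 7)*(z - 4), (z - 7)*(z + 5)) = z - 7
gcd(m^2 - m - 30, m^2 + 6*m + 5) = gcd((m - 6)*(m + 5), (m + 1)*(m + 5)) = m + 5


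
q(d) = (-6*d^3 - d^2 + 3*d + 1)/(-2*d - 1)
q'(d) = (-18*d^2 - 2*d + 3)/(-2*d - 1) + 2*(-6*d^3 - d^2 + 3*d + 1)/(-2*d - 1)^2 = 6*d - 1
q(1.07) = 1.36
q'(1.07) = 5.42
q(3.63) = 34.90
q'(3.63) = 20.78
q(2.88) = 21.00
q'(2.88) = 16.28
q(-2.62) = 22.21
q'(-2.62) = -16.72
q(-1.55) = 7.76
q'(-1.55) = -10.30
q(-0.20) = -0.68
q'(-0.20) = -2.20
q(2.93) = 21.82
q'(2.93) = 16.58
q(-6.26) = 122.82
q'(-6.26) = -38.56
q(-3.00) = 29.00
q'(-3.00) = -19.00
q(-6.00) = 113.00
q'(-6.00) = -37.00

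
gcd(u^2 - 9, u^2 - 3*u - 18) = u + 3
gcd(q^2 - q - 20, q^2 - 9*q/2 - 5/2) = q - 5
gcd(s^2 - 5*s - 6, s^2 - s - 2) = s + 1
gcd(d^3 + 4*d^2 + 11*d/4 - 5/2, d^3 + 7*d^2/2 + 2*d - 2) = d^2 + 3*d/2 - 1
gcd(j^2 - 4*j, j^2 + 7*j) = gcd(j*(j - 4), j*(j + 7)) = j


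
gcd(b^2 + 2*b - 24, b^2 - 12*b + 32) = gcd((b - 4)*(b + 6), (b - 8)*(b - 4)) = b - 4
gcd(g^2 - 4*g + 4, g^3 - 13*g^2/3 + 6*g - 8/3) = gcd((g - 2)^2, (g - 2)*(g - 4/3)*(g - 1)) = g - 2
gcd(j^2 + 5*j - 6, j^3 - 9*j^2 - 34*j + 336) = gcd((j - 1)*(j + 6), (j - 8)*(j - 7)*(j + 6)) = j + 6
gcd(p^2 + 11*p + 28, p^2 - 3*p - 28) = p + 4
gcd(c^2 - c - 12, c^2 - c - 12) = c^2 - c - 12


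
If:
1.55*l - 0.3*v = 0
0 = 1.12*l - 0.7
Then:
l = 0.62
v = 3.23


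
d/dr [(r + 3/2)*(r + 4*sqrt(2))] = 2*r + 3/2 + 4*sqrt(2)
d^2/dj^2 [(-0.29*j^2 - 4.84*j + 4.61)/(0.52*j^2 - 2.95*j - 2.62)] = (1.11022302462516e-16*j^4 - 3.507192*j^3 + 5.10868799999999*j^2 - 81.994536*j + 163.633746)/(0.140608*j^6 - 2.39304*j^5 + 11.450556*j^4 - 1.55789500000001*j^3 - 57.693186*j^2 - 60.74994*j - 17.984728)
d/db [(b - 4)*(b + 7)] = 2*b + 3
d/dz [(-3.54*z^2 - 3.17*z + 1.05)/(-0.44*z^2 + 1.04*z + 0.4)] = (-5.0764*z^2 - 1.908*z - 2.36)/(0.1936*z^4 - 0.9152*z^3 + 0.7296*z^2 + 0.832*z + 0.16)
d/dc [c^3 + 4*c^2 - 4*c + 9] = 3*c^2 + 8*c - 4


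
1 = 1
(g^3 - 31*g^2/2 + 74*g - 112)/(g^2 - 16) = (g^2 - 23*g/2 + 28)/(g + 4)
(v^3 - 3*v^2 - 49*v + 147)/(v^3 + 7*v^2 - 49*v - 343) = (v - 3)/(v + 7)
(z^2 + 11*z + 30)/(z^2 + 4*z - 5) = (z + 6)/(z - 1)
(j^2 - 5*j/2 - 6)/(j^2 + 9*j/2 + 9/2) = (j - 4)/(j + 3)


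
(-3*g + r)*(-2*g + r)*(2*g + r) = 12*g^3 - 4*g^2*r - 3*g*r^2 + r^3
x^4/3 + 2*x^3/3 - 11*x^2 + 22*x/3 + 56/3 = (x/3 + 1/3)*(x - 4)*(x - 2)*(x + 7)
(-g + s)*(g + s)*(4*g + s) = -4*g^3 - g^2*s + 4*g*s^2 + s^3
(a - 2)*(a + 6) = a^2 + 4*a - 12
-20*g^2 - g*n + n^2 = (-5*g + n)*(4*g + n)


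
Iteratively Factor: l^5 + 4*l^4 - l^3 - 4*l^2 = (l)*(l^4 + 4*l^3 - l^2 - 4*l) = l*(l - 1)*(l^3 + 5*l^2 + 4*l) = l*(l - 1)*(l + 1)*(l^2 + 4*l) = l*(l - 1)*(l + 1)*(l + 4)*(l)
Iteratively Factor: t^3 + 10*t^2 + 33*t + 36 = (t + 3)*(t^2 + 7*t + 12) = (t + 3)^2*(t + 4)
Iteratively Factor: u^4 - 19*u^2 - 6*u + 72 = (u + 3)*(u^3 - 3*u^2 - 10*u + 24) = (u - 2)*(u + 3)*(u^2 - u - 12) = (u - 4)*(u - 2)*(u + 3)*(u + 3)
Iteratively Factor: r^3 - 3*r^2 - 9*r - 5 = (r - 5)*(r^2 + 2*r + 1) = (r - 5)*(r + 1)*(r + 1)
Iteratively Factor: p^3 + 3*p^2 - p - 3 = (p + 3)*(p^2 - 1) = (p - 1)*(p + 3)*(p + 1)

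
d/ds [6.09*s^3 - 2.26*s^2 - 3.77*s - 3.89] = 18.27*s^2 - 4.52*s - 3.77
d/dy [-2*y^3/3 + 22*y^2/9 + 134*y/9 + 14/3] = -2*y^2 + 44*y/9 + 134/9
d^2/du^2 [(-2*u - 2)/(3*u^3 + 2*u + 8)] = 4*(-(u + 1)*(9*u^2 + 2)^2 + (9*u^2 + 9*u*(u + 1) + 2)*(3*u^3 + 2*u + 8))/(3*u^3 + 2*u + 8)^3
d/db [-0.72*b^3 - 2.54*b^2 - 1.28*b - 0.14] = -2.16*b^2 - 5.08*b - 1.28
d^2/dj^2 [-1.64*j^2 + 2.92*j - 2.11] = -3.28000000000000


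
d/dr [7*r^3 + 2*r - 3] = 21*r^2 + 2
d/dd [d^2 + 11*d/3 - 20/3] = 2*d + 11/3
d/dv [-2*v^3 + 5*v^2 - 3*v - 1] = -6*v^2 + 10*v - 3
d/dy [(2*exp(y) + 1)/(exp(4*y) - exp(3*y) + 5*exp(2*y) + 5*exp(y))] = (-6*exp(4*y) - 7*exp(2*y) - 10*exp(y) - 5)*exp(-y)/(exp(6*y) - 2*exp(5*y) + 11*exp(4*y) + 15*exp(2*y) + 50*exp(y) + 25)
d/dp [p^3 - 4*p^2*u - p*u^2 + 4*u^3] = 3*p^2 - 8*p*u - u^2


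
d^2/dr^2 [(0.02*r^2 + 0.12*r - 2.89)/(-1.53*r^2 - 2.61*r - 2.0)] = (5.55111512312578e-17*r^4 - 0.402084*r^3 + 40.958406*r^2 + 71.447022*r + 22.779938)/(3.581577*r^6 + 18.329247*r^5 + 45.312939*r^4 + 65.699181*r^3 + 59.2326*r^2 + 31.32*r + 8.0)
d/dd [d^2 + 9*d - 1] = 2*d + 9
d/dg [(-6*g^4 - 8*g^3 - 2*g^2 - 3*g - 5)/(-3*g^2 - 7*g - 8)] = (36*g^5 + 150*g^4 + 304*g^3 + 197*g^2 + 2*g - 11)/(9*g^4 + 42*g^3 + 97*g^2 + 112*g + 64)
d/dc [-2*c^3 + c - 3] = 1 - 6*c^2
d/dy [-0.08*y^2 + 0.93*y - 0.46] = 0.93 - 0.16*y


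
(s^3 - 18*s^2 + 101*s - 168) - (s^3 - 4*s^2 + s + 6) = -14*s^2 + 100*s - 174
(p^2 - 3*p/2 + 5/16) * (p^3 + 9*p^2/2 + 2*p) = p^5 + 3*p^4 - 71*p^3/16 - 51*p^2/32 + 5*p/8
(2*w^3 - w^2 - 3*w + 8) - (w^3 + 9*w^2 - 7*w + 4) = w^3 - 10*w^2 + 4*w + 4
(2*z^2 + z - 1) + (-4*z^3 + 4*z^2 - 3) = -4*z^3 + 6*z^2 + z - 4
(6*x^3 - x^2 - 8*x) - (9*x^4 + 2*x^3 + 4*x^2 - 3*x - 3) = -9*x^4 + 4*x^3 - 5*x^2 - 5*x + 3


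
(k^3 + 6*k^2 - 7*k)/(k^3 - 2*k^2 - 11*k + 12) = k*(k + 7)/(k^2 - k - 12)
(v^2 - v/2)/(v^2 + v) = (v - 1/2)/(v + 1)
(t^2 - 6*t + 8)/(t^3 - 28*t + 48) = 1/(t + 6)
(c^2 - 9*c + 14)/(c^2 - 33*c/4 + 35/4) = 4*(c - 2)/(4*c - 5)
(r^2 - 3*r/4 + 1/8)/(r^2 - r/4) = (r - 1/2)/r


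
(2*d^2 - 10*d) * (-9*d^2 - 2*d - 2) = -18*d^4 + 86*d^3 + 16*d^2 + 20*d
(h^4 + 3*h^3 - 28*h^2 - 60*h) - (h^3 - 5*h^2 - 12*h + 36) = h^4 + 2*h^3 - 23*h^2 - 48*h - 36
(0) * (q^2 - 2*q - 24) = 0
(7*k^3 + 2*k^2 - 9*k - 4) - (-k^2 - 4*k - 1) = 7*k^3 + 3*k^2 - 5*k - 3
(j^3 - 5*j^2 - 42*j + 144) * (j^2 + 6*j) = j^5 + j^4 - 72*j^3 - 108*j^2 + 864*j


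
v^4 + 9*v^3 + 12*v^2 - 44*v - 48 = (v - 2)*(v + 1)*(v + 4)*(v + 6)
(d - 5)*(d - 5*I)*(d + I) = d^3 - 5*d^2 - 4*I*d^2 + 5*d + 20*I*d - 25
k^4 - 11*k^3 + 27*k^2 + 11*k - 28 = (k - 7)*(k - 4)*(k - 1)*(k + 1)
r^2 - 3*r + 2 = (r - 2)*(r - 1)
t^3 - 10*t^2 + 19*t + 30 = (t - 6)*(t - 5)*(t + 1)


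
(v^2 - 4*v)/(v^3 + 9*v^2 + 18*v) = (v - 4)/(v^2 + 9*v + 18)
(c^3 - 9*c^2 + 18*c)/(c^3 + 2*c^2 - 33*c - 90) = c*(c - 3)/(c^2 + 8*c + 15)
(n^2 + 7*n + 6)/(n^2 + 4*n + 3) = (n + 6)/(n + 3)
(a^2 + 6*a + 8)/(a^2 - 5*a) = (a^2 + 6*a + 8)/(a*(a - 5))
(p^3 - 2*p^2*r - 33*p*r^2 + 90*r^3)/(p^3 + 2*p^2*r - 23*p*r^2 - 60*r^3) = (p^2 + 3*p*r - 18*r^2)/(p^2 + 7*p*r + 12*r^2)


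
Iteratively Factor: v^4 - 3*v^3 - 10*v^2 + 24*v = (v - 2)*(v^3 - v^2 - 12*v) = (v - 2)*(v + 3)*(v^2 - 4*v) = (v - 4)*(v - 2)*(v + 3)*(v)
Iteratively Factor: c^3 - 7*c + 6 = (c + 3)*(c^2 - 3*c + 2) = (c - 2)*(c + 3)*(c - 1)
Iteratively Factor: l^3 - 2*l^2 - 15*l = (l)*(l^2 - 2*l - 15) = l*(l - 5)*(l + 3)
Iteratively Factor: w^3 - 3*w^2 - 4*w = (w)*(w^2 - 3*w - 4) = w*(w - 4)*(w + 1)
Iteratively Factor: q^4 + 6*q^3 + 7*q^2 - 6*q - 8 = (q + 4)*(q^3 + 2*q^2 - q - 2) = (q + 2)*(q + 4)*(q^2 - 1) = (q + 1)*(q + 2)*(q + 4)*(q - 1)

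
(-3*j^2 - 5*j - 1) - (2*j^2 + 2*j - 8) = -5*j^2 - 7*j + 7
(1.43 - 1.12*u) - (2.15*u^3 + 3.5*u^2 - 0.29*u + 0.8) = -2.15*u^3 - 3.5*u^2 - 0.83*u + 0.63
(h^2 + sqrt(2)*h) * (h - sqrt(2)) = h^3 - 2*h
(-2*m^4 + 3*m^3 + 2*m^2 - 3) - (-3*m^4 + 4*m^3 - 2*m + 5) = m^4 - m^3 + 2*m^2 + 2*m - 8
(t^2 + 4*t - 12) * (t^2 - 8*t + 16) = t^4 - 4*t^3 - 28*t^2 + 160*t - 192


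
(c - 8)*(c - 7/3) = c^2 - 31*c/3 + 56/3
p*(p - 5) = p^2 - 5*p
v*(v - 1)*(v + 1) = v^3 - v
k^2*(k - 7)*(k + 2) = k^4 - 5*k^3 - 14*k^2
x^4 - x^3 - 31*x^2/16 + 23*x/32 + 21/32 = (x - 7/4)*(x - 3/4)*(x + 1/2)*(x + 1)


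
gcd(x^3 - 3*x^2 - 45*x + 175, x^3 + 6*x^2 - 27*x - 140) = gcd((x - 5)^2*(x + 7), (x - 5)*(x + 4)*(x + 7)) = x^2 + 2*x - 35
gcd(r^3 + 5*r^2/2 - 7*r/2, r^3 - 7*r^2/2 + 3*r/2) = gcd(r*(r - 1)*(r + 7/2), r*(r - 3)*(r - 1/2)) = r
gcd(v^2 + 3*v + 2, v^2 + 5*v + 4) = v + 1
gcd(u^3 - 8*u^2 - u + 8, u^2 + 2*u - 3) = u - 1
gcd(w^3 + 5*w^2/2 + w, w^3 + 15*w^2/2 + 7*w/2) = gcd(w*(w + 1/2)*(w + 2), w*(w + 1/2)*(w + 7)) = w^2 + w/2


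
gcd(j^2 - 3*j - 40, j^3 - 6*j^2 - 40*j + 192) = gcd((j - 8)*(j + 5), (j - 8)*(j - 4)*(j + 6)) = j - 8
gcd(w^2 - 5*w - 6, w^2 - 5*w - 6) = w^2 - 5*w - 6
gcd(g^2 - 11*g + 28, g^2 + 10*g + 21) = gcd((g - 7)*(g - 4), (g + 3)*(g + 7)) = 1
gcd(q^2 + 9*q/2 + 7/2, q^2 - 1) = q + 1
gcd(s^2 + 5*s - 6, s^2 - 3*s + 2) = s - 1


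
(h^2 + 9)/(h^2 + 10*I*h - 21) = (h - 3*I)/(h + 7*I)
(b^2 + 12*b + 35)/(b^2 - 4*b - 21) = (b^2 + 12*b + 35)/(b^2 - 4*b - 21)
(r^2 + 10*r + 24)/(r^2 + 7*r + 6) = (r + 4)/(r + 1)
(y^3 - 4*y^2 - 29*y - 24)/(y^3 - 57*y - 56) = (y + 3)/(y + 7)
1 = 1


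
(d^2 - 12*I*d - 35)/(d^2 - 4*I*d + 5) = (d - 7*I)/(d + I)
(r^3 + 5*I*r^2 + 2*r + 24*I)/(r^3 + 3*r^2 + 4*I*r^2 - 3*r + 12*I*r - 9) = (r^2 + 2*I*r + 8)/(r^2 + r*(3 + I) + 3*I)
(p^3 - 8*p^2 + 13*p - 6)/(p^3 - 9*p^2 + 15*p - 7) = (p - 6)/(p - 7)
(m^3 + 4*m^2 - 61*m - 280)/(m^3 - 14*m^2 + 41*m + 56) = (m^2 + 12*m + 35)/(m^2 - 6*m - 7)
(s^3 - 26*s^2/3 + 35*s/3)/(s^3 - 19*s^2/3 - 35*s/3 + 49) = s*(3*s - 5)/(3*s^2 + 2*s - 21)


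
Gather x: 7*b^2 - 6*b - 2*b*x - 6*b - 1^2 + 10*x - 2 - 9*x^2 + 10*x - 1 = 7*b^2 - 12*b - 9*x^2 + x*(20 - 2*b) - 4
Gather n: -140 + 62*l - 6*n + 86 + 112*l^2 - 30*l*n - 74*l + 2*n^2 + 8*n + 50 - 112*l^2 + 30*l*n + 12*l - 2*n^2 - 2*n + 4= 0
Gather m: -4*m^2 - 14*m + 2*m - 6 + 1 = -4*m^2 - 12*m - 5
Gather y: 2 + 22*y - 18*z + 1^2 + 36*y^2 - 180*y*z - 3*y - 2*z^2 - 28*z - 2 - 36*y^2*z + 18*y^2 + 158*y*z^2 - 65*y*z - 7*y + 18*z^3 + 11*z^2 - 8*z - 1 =y^2*(54 - 36*z) + y*(158*z^2 - 245*z + 12) + 18*z^3 + 9*z^2 - 54*z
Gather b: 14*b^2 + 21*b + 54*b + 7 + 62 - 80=14*b^2 + 75*b - 11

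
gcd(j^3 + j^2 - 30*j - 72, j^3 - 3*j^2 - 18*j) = j^2 - 3*j - 18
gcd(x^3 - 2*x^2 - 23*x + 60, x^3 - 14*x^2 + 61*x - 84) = x^2 - 7*x + 12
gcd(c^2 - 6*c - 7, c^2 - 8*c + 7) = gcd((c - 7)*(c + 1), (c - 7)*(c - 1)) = c - 7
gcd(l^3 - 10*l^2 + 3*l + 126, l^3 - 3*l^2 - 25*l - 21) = l^2 - 4*l - 21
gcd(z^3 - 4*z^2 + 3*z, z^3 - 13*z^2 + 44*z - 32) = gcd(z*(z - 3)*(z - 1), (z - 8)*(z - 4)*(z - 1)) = z - 1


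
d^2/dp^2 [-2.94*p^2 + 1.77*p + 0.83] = -5.88000000000000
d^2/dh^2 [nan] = 0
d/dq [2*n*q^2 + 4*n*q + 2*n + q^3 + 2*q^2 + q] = 4*n*q + 4*n + 3*q^2 + 4*q + 1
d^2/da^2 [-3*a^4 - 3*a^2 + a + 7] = -36*a^2 - 6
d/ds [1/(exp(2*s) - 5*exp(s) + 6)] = (5 - 2*exp(s))*exp(s)/(exp(2*s) - 5*exp(s) + 6)^2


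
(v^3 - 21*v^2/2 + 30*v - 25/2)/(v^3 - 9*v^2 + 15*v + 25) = (v - 1/2)/(v + 1)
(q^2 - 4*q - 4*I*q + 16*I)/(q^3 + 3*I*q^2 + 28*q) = (q - 4)/(q*(q + 7*I))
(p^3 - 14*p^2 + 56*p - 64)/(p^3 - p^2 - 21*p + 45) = (p^3 - 14*p^2 + 56*p - 64)/(p^3 - p^2 - 21*p + 45)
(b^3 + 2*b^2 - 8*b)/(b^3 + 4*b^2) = (b - 2)/b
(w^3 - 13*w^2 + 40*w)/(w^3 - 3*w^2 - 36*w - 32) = w*(w - 5)/(w^2 + 5*w + 4)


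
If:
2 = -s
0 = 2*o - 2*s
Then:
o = -2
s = -2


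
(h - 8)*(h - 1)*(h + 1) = h^3 - 8*h^2 - h + 8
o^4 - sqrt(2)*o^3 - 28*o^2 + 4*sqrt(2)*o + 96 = (o - 2)*(o + 2)*(o - 4*sqrt(2))*(o + 3*sqrt(2))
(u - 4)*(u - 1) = u^2 - 5*u + 4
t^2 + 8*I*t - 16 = (t + 4*I)^2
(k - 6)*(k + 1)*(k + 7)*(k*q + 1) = k^4*q + 2*k^3*q + k^3 - 41*k^2*q + 2*k^2 - 42*k*q - 41*k - 42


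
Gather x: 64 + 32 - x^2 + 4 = 100 - x^2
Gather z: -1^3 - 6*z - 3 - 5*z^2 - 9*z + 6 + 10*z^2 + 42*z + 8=5*z^2 + 27*z + 10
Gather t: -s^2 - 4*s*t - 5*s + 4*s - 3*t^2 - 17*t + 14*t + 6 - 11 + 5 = -s^2 - s - 3*t^2 + t*(-4*s - 3)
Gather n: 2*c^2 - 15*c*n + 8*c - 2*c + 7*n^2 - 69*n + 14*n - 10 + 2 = 2*c^2 + 6*c + 7*n^2 + n*(-15*c - 55) - 8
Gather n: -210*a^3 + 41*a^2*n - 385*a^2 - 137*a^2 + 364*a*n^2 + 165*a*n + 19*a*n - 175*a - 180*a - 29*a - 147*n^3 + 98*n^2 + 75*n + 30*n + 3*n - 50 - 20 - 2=-210*a^3 - 522*a^2 - 384*a - 147*n^3 + n^2*(364*a + 98) + n*(41*a^2 + 184*a + 108) - 72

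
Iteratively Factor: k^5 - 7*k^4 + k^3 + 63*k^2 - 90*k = (k - 5)*(k^4 - 2*k^3 - 9*k^2 + 18*k) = k*(k - 5)*(k^3 - 2*k^2 - 9*k + 18) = k*(k - 5)*(k + 3)*(k^2 - 5*k + 6) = k*(k - 5)*(k - 3)*(k + 3)*(k - 2)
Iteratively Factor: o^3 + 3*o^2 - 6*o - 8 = (o + 4)*(o^2 - o - 2) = (o - 2)*(o + 4)*(o + 1)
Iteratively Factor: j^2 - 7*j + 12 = (j - 3)*(j - 4)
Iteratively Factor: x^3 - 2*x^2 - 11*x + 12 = (x - 1)*(x^2 - x - 12) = (x - 4)*(x - 1)*(x + 3)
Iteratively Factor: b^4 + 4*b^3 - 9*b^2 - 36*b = (b + 4)*(b^3 - 9*b) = (b + 3)*(b + 4)*(b^2 - 3*b) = (b - 3)*(b + 3)*(b + 4)*(b)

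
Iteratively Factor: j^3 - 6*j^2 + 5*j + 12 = (j - 3)*(j^2 - 3*j - 4) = (j - 4)*(j - 3)*(j + 1)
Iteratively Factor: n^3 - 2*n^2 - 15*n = (n - 5)*(n^2 + 3*n) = n*(n - 5)*(n + 3)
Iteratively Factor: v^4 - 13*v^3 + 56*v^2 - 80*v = (v)*(v^3 - 13*v^2 + 56*v - 80) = v*(v - 4)*(v^2 - 9*v + 20) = v*(v - 5)*(v - 4)*(v - 4)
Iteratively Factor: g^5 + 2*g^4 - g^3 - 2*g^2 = (g + 1)*(g^4 + g^3 - 2*g^2) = (g - 1)*(g + 1)*(g^3 + 2*g^2) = (g - 1)*(g + 1)*(g + 2)*(g^2) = g*(g - 1)*(g + 1)*(g + 2)*(g)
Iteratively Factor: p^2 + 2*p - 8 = (p + 4)*(p - 2)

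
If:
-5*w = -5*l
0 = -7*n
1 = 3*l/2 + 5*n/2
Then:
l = 2/3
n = 0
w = 2/3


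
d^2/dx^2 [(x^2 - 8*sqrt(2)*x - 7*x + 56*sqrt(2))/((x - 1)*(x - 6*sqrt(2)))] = 4*(-3*x^3 - sqrt(2)*x^3 + 75*sqrt(2)*x^2 - 864*x - 21*sqrt(2)*x + 72 + 1735*sqrt(2))/(x^6 - 18*sqrt(2)*x^5 - 3*x^5 + 54*sqrt(2)*x^4 + 219*x^4 - 486*sqrt(2)*x^3 - 649*x^3 + 648*x^2 + 1314*sqrt(2)*x^2 - 1296*sqrt(2)*x - 216*x + 432*sqrt(2))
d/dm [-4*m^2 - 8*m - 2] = -8*m - 8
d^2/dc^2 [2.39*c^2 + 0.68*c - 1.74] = 4.78000000000000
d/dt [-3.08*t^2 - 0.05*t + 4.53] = -6.16*t - 0.05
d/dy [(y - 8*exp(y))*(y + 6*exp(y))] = -2*y*exp(y) + 2*y - 96*exp(2*y) - 2*exp(y)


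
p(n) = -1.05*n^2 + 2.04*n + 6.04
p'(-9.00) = 20.94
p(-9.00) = -97.37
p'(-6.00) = 14.64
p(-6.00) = -44.00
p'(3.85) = -6.04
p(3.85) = -1.67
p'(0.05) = 1.94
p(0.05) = 6.14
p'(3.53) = -5.37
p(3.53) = 0.16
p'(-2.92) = 8.17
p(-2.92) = -8.87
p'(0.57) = 0.84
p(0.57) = 6.86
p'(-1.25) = 4.66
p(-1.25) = 1.85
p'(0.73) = 0.51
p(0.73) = 6.97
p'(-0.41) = 2.90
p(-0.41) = 5.03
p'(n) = 2.04 - 2.1*n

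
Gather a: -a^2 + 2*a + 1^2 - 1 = -a^2 + 2*a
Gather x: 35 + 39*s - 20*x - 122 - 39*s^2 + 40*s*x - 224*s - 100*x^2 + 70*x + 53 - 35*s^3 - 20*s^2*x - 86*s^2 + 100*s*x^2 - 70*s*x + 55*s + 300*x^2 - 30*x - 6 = -35*s^3 - 125*s^2 - 130*s + x^2*(100*s + 200) + x*(-20*s^2 - 30*s + 20) - 40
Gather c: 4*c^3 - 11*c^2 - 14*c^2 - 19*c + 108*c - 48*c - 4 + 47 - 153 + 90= 4*c^3 - 25*c^2 + 41*c - 20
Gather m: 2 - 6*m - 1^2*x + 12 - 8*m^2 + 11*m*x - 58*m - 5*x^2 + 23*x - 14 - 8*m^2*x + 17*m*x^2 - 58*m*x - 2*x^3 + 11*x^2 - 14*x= m^2*(-8*x - 8) + m*(17*x^2 - 47*x - 64) - 2*x^3 + 6*x^2 + 8*x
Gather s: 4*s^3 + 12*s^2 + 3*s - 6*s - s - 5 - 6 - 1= 4*s^3 + 12*s^2 - 4*s - 12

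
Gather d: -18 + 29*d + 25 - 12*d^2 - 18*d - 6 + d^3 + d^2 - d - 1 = d^3 - 11*d^2 + 10*d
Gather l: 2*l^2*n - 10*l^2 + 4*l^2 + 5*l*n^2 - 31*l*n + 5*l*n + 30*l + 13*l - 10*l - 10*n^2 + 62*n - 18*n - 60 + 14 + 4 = l^2*(2*n - 6) + l*(5*n^2 - 26*n + 33) - 10*n^2 + 44*n - 42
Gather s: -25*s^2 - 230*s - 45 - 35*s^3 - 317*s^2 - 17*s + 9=-35*s^3 - 342*s^2 - 247*s - 36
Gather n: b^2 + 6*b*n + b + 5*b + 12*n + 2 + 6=b^2 + 6*b + n*(6*b + 12) + 8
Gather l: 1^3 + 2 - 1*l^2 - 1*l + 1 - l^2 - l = -2*l^2 - 2*l + 4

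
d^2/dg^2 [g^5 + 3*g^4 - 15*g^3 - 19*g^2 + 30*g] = 20*g^3 + 36*g^2 - 90*g - 38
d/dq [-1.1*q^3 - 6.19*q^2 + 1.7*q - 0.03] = -3.3*q^2 - 12.38*q + 1.7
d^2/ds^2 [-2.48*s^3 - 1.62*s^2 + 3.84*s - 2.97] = -14.88*s - 3.24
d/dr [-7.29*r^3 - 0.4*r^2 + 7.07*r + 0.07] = -21.87*r^2 - 0.8*r + 7.07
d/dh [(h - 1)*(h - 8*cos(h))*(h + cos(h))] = (1 - h)*(h - 8*cos(h))*(sin(h) - 1) + (h - 1)*(h + cos(h))*(8*sin(h) + 1) + (h - 8*cos(h))*(h + cos(h))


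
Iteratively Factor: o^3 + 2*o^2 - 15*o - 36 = (o - 4)*(o^2 + 6*o + 9) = (o - 4)*(o + 3)*(o + 3)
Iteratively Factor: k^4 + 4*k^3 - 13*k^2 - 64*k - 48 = (k - 4)*(k^3 + 8*k^2 + 19*k + 12) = (k - 4)*(k + 4)*(k^2 + 4*k + 3) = (k - 4)*(k + 3)*(k + 4)*(k + 1)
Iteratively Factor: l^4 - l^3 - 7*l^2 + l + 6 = (l + 1)*(l^3 - 2*l^2 - 5*l + 6) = (l + 1)*(l + 2)*(l^2 - 4*l + 3) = (l - 3)*(l + 1)*(l + 2)*(l - 1)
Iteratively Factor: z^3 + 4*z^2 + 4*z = (z + 2)*(z^2 + 2*z) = z*(z + 2)*(z + 2)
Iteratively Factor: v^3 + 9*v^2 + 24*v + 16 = (v + 4)*(v^2 + 5*v + 4) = (v + 1)*(v + 4)*(v + 4)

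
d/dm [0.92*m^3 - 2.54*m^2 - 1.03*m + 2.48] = 2.76*m^2 - 5.08*m - 1.03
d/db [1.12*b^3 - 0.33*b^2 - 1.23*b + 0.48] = 3.36*b^2 - 0.66*b - 1.23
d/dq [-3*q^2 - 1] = -6*q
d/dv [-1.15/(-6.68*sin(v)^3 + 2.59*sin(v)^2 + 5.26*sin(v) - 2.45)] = (-23.046*sin(v)^2 + 5.957*sin(v) + 6.049)*cos(v)/(6.68*sin(v)^3 - 2.59*sin(v)^2 - 5.26*sin(v) + 2.45)^2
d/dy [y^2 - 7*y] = 2*y - 7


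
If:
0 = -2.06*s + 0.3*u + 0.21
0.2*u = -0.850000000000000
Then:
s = -0.52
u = -4.25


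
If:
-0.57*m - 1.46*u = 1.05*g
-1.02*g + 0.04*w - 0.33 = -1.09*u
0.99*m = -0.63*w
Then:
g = 0.17229476678161*w - 0.182936553138171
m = -0.636363636363636*w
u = 0.124532717538755*w + 0.131563959448684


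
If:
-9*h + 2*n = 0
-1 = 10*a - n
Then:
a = n/10 - 1/10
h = 2*n/9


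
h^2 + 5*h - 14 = (h - 2)*(h + 7)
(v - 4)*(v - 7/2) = v^2 - 15*v/2 + 14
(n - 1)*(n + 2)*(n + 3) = n^3 + 4*n^2 + n - 6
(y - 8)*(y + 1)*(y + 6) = y^3 - y^2 - 50*y - 48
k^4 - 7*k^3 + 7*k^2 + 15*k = k*(k - 5)*(k - 3)*(k + 1)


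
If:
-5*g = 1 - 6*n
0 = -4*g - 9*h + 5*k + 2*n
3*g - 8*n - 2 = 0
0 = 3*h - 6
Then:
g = -10/11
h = 2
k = 171/55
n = -13/22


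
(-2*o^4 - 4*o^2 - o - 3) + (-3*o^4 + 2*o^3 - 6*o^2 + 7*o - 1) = -5*o^4 + 2*o^3 - 10*o^2 + 6*o - 4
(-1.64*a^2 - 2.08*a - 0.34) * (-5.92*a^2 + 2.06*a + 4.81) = 9.7088*a^4 + 8.9352*a^3 - 10.1604*a^2 - 10.7052*a - 1.6354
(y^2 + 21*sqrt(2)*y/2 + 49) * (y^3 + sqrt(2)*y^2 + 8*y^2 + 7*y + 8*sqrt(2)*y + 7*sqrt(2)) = y^5 + 8*y^4 + 23*sqrt(2)*y^4/2 + 77*y^3 + 92*sqrt(2)*y^3 + 259*sqrt(2)*y^2/2 + 560*y^2 + 490*y + 392*sqrt(2)*y + 343*sqrt(2)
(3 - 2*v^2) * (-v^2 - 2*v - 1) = 2*v^4 + 4*v^3 - v^2 - 6*v - 3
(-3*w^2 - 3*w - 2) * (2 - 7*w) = 21*w^3 + 15*w^2 + 8*w - 4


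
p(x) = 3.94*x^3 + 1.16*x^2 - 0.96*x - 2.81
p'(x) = 11.82*x^2 + 2.32*x - 0.96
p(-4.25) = -280.23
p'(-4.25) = 202.68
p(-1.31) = -8.42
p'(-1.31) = 16.29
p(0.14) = -2.91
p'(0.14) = -0.40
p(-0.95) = -4.23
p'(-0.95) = 7.50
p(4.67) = 419.28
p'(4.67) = 267.66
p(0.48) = -2.57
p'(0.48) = 2.88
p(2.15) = 39.65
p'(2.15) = 58.67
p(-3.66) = -176.93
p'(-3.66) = 148.88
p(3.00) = 111.13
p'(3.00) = 112.38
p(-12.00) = -6632.57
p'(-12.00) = 1673.28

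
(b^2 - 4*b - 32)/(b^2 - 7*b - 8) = (b + 4)/(b + 1)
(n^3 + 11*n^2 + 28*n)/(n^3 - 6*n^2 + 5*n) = (n^2 + 11*n + 28)/(n^2 - 6*n + 5)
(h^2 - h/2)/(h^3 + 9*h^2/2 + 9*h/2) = (2*h - 1)/(2*h^2 + 9*h + 9)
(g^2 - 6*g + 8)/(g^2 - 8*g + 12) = (g - 4)/(g - 6)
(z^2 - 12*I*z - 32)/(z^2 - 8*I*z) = (z - 4*I)/z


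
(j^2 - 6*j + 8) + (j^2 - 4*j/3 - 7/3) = 2*j^2 - 22*j/3 + 17/3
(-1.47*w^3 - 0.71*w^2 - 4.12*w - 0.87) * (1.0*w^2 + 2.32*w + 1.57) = -1.47*w^5 - 4.1204*w^4 - 8.0751*w^3 - 11.5431*w^2 - 8.4868*w - 1.3659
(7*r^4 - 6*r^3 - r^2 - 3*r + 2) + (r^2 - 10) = 7*r^4 - 6*r^3 - 3*r - 8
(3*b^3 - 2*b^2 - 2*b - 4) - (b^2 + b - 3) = 3*b^3 - 3*b^2 - 3*b - 1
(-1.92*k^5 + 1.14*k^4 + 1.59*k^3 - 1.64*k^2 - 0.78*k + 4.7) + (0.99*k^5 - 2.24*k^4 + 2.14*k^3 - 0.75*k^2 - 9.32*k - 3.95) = -0.93*k^5 - 1.1*k^4 + 3.73*k^3 - 2.39*k^2 - 10.1*k + 0.75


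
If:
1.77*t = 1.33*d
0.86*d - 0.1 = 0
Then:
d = 0.12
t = 0.09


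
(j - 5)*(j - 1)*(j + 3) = j^3 - 3*j^2 - 13*j + 15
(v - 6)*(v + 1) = v^2 - 5*v - 6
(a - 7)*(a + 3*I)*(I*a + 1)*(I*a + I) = -a^4 + 6*a^3 - 2*I*a^3 + 4*a^2 + 12*I*a^2 + 18*a + 14*I*a + 21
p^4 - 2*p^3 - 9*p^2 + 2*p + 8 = (p - 4)*(p - 1)*(p + 1)*(p + 2)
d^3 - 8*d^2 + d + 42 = (d - 7)*(d - 3)*(d + 2)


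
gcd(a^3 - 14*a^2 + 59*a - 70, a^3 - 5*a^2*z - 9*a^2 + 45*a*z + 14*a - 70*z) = a^2 - 9*a + 14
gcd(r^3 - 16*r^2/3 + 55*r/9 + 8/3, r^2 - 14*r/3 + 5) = r - 3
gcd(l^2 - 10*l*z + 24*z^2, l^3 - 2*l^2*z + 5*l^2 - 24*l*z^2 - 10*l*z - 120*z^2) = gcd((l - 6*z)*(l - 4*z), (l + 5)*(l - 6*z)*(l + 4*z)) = -l + 6*z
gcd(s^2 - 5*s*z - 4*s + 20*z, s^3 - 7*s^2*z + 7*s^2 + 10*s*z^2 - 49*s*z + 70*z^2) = -s + 5*z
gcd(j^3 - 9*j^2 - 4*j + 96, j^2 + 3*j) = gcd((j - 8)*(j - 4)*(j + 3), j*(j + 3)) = j + 3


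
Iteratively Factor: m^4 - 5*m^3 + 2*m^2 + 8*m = (m - 4)*(m^3 - m^2 - 2*m) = (m - 4)*(m - 2)*(m^2 + m) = m*(m - 4)*(m - 2)*(m + 1)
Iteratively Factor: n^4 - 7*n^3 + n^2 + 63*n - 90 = (n - 3)*(n^3 - 4*n^2 - 11*n + 30) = (n - 3)*(n - 2)*(n^2 - 2*n - 15) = (n - 5)*(n - 3)*(n - 2)*(n + 3)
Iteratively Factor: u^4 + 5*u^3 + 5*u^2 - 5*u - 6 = (u + 1)*(u^3 + 4*u^2 + u - 6) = (u + 1)*(u + 3)*(u^2 + u - 2) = (u + 1)*(u + 2)*(u + 3)*(u - 1)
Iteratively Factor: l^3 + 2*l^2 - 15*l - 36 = (l - 4)*(l^2 + 6*l + 9) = (l - 4)*(l + 3)*(l + 3)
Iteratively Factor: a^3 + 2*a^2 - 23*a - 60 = (a - 5)*(a^2 + 7*a + 12) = (a - 5)*(a + 4)*(a + 3)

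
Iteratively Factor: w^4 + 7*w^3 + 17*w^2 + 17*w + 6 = (w + 3)*(w^3 + 4*w^2 + 5*w + 2) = (w + 1)*(w + 3)*(w^2 + 3*w + 2) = (w + 1)^2*(w + 3)*(w + 2)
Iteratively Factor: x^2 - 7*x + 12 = (x - 4)*(x - 3)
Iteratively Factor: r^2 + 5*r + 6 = (r + 3)*(r + 2)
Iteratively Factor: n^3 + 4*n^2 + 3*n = (n)*(n^2 + 4*n + 3) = n*(n + 1)*(n + 3)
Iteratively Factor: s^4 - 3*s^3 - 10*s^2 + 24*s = (s)*(s^3 - 3*s^2 - 10*s + 24) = s*(s - 2)*(s^2 - s - 12) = s*(s - 2)*(s + 3)*(s - 4)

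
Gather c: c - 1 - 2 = c - 3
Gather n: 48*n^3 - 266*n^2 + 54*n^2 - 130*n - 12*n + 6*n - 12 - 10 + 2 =48*n^3 - 212*n^2 - 136*n - 20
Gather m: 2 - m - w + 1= -m - w + 3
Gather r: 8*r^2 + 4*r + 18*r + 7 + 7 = 8*r^2 + 22*r + 14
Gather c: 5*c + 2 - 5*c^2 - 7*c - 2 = -5*c^2 - 2*c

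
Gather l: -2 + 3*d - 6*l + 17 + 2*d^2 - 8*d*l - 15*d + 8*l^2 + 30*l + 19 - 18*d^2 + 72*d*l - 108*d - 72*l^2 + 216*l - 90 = -16*d^2 - 120*d - 64*l^2 + l*(64*d + 240) - 56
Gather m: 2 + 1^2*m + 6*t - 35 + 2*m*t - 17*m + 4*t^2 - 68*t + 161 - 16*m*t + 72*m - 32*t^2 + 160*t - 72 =m*(56 - 14*t) - 28*t^2 + 98*t + 56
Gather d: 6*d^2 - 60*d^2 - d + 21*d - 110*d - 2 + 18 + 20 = -54*d^2 - 90*d + 36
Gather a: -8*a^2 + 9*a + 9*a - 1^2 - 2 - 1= -8*a^2 + 18*a - 4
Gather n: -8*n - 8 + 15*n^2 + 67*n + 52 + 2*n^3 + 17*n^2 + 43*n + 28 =2*n^3 + 32*n^2 + 102*n + 72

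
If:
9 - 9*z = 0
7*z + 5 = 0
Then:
No Solution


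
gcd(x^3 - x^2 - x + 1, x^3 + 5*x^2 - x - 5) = x^2 - 1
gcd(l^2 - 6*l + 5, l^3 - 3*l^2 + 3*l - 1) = l - 1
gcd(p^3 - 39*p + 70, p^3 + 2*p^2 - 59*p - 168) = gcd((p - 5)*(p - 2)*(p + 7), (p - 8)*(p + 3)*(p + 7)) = p + 7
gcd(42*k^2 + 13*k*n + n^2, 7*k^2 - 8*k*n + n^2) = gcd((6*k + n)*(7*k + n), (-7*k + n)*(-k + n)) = 1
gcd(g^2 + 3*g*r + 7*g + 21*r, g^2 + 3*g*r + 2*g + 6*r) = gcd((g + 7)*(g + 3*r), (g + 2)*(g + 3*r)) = g + 3*r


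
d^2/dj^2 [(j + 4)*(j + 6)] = 2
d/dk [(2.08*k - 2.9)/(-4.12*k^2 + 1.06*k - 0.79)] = (8.5696*k^2 - 23.896*k + 1.4308)/(16.9744*k^4 - 8.7344*k^3 + 7.6332*k^2 - 1.6748*k + 0.6241)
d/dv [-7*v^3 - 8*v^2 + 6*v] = -21*v^2 - 16*v + 6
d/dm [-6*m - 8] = -6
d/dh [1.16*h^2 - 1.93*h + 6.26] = 2.32*h - 1.93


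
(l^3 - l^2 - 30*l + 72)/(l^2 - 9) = (l^2 + 2*l - 24)/(l + 3)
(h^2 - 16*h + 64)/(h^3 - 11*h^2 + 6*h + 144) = (h - 8)/(h^2 - 3*h - 18)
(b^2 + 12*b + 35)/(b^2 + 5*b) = (b + 7)/b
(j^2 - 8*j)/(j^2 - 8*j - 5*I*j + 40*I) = j/(j - 5*I)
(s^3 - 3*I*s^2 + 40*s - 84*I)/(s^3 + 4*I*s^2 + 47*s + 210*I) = (s - 2*I)/(s + 5*I)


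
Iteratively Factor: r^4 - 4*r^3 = (r - 4)*(r^3) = r*(r - 4)*(r^2) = r^2*(r - 4)*(r)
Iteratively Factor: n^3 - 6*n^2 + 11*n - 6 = (n - 3)*(n^2 - 3*n + 2) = (n - 3)*(n - 1)*(n - 2)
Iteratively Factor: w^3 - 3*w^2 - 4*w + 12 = (w + 2)*(w^2 - 5*w + 6) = (w - 2)*(w + 2)*(w - 3)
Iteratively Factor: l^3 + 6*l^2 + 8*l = (l + 4)*(l^2 + 2*l) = (l + 2)*(l + 4)*(l)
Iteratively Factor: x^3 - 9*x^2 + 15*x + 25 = (x - 5)*(x^2 - 4*x - 5) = (x - 5)*(x + 1)*(x - 5)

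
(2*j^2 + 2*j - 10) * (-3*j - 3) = -6*j^3 - 12*j^2 + 24*j + 30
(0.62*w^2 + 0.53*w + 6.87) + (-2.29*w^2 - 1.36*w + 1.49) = -1.67*w^2 - 0.83*w + 8.36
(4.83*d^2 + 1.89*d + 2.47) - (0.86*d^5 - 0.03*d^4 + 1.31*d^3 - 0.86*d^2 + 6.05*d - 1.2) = -0.86*d^5 + 0.03*d^4 - 1.31*d^3 + 5.69*d^2 - 4.16*d + 3.67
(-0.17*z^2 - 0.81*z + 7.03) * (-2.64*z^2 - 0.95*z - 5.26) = 0.4488*z^4 + 2.2999*z^3 - 16.8955*z^2 - 2.4179*z - 36.9778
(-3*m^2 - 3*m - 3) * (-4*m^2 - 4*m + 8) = 12*m^4 + 24*m^3 - 12*m - 24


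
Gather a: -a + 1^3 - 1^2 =-a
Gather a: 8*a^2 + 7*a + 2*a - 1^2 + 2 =8*a^2 + 9*a + 1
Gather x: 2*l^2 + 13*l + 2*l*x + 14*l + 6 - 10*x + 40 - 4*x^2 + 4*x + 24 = 2*l^2 + 27*l - 4*x^2 + x*(2*l - 6) + 70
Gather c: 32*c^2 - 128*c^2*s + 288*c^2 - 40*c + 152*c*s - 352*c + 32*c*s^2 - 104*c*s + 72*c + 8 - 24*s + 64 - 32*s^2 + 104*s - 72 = c^2*(320 - 128*s) + c*(32*s^2 + 48*s - 320) - 32*s^2 + 80*s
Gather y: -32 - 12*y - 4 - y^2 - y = -y^2 - 13*y - 36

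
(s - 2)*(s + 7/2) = s^2 + 3*s/2 - 7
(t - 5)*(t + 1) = t^2 - 4*t - 5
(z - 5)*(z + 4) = z^2 - z - 20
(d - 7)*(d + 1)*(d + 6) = d^3 - 43*d - 42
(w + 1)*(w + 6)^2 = w^3 + 13*w^2 + 48*w + 36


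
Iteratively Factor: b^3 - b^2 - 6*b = (b)*(b^2 - b - 6) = b*(b + 2)*(b - 3)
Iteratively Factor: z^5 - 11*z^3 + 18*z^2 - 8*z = (z)*(z^4 - 11*z^2 + 18*z - 8) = z*(z + 4)*(z^3 - 4*z^2 + 5*z - 2) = z*(z - 1)*(z + 4)*(z^2 - 3*z + 2) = z*(z - 2)*(z - 1)*(z + 4)*(z - 1)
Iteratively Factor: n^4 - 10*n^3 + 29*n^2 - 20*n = (n)*(n^3 - 10*n^2 + 29*n - 20) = n*(n - 4)*(n^2 - 6*n + 5) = n*(n - 4)*(n - 1)*(n - 5)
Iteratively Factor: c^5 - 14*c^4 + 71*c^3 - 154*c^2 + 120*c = (c - 4)*(c^4 - 10*c^3 + 31*c^2 - 30*c) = (c - 5)*(c - 4)*(c^3 - 5*c^2 + 6*c) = c*(c - 5)*(c - 4)*(c^2 - 5*c + 6) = c*(c - 5)*(c - 4)*(c - 3)*(c - 2)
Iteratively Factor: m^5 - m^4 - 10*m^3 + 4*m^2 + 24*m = (m)*(m^4 - m^3 - 10*m^2 + 4*m + 24) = m*(m + 2)*(m^3 - 3*m^2 - 4*m + 12) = m*(m - 3)*(m + 2)*(m^2 - 4) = m*(m - 3)*(m - 2)*(m + 2)*(m + 2)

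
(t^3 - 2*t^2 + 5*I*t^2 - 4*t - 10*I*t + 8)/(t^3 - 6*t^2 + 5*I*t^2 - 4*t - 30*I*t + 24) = (t - 2)/(t - 6)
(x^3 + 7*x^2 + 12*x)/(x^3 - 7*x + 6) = x*(x + 4)/(x^2 - 3*x + 2)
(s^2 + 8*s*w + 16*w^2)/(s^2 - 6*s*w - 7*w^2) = (s^2 + 8*s*w + 16*w^2)/(s^2 - 6*s*w - 7*w^2)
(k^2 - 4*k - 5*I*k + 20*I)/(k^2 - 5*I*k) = (k - 4)/k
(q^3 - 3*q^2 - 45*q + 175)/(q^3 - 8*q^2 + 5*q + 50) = (q + 7)/(q + 2)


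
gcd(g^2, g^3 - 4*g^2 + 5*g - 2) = 1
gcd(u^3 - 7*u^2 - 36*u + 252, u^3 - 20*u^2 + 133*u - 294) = u^2 - 13*u + 42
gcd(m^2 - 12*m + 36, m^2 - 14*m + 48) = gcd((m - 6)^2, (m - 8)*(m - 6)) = m - 6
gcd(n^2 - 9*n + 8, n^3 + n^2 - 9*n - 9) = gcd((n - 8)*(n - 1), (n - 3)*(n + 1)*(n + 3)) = 1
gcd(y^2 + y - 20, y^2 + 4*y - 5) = y + 5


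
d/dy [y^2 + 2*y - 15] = 2*y + 2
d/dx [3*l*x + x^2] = 3*l + 2*x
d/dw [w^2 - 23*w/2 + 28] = 2*w - 23/2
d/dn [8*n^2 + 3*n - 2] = 16*n + 3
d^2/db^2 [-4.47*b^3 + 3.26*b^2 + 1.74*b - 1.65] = 6.52 - 26.82*b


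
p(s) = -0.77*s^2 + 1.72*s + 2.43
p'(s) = 1.72 - 1.54*s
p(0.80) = 3.31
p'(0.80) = 0.49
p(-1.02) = -0.13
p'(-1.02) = 3.29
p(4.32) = -4.51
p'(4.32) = -4.93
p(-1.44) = -1.64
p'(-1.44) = 3.94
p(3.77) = -2.03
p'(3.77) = -4.09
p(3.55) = -1.17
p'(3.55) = -3.75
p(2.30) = 2.31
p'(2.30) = -1.82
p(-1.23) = -0.85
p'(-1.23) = 3.61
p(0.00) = 2.43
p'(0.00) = 1.72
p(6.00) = -14.97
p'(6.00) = -7.52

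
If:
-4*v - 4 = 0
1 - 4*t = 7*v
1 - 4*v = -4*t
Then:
No Solution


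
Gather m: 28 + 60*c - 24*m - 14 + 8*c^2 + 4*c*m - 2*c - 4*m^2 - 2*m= 8*c^2 + 58*c - 4*m^2 + m*(4*c - 26) + 14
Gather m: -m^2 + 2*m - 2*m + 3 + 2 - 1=4 - m^2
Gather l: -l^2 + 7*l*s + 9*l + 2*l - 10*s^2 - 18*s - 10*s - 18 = -l^2 + l*(7*s + 11) - 10*s^2 - 28*s - 18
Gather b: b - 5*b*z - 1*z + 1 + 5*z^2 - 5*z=b*(1 - 5*z) + 5*z^2 - 6*z + 1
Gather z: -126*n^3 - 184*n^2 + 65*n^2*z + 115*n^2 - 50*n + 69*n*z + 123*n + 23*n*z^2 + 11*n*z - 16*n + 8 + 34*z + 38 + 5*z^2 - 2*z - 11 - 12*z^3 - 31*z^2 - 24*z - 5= -126*n^3 - 69*n^2 + 57*n - 12*z^3 + z^2*(23*n - 26) + z*(65*n^2 + 80*n + 8) + 30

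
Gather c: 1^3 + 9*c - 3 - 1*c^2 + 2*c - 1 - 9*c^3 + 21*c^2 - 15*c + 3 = -9*c^3 + 20*c^2 - 4*c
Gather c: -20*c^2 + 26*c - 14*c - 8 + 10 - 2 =-20*c^2 + 12*c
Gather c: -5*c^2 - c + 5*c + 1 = -5*c^2 + 4*c + 1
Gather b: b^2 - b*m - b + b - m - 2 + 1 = b^2 - b*m - m - 1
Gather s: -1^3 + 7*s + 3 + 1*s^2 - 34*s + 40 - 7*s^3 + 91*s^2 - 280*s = -7*s^3 + 92*s^2 - 307*s + 42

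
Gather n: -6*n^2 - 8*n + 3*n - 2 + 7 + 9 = -6*n^2 - 5*n + 14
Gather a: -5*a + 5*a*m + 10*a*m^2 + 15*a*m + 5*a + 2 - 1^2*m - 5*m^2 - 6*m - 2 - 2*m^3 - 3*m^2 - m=a*(10*m^2 + 20*m) - 2*m^3 - 8*m^2 - 8*m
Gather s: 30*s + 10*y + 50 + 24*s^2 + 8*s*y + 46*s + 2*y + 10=24*s^2 + s*(8*y + 76) + 12*y + 60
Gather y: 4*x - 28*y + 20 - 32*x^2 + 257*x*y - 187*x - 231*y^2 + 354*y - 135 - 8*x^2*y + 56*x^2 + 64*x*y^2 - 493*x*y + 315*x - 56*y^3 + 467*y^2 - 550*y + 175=24*x^2 + 132*x - 56*y^3 + y^2*(64*x + 236) + y*(-8*x^2 - 236*x - 224) + 60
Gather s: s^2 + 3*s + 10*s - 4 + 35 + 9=s^2 + 13*s + 40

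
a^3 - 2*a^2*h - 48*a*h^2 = a*(a - 8*h)*(a + 6*h)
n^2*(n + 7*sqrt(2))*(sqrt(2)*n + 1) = sqrt(2)*n^4 + 15*n^3 + 7*sqrt(2)*n^2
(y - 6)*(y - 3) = y^2 - 9*y + 18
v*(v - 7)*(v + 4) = v^3 - 3*v^2 - 28*v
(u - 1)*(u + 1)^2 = u^3 + u^2 - u - 1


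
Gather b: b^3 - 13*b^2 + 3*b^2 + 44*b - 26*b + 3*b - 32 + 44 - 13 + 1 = b^3 - 10*b^2 + 21*b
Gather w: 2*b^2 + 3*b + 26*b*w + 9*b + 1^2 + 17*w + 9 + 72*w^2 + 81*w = 2*b^2 + 12*b + 72*w^2 + w*(26*b + 98) + 10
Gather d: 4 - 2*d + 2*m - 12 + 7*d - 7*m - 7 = 5*d - 5*m - 15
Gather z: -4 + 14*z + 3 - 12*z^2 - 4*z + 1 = -12*z^2 + 10*z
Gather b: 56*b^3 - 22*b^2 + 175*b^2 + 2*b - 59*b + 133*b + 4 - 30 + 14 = 56*b^3 + 153*b^2 + 76*b - 12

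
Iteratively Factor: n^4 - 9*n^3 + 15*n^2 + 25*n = (n - 5)*(n^3 - 4*n^2 - 5*n) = n*(n - 5)*(n^2 - 4*n - 5) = n*(n - 5)*(n + 1)*(n - 5)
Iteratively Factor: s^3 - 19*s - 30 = (s - 5)*(s^2 + 5*s + 6) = (s - 5)*(s + 2)*(s + 3)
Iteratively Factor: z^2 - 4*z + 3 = (z - 1)*(z - 3)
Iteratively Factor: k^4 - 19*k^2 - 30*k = (k)*(k^3 - 19*k - 30) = k*(k + 2)*(k^2 - 2*k - 15) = k*(k + 2)*(k + 3)*(k - 5)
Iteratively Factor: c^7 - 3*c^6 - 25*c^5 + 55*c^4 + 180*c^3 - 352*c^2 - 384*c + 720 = (c - 2)*(c^6 - c^5 - 27*c^4 + c^3 + 182*c^2 + 12*c - 360) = (c - 5)*(c - 2)*(c^5 + 4*c^4 - 7*c^3 - 34*c^2 + 12*c + 72) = (c - 5)*(c - 2)^2*(c^4 + 6*c^3 + 5*c^2 - 24*c - 36) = (c - 5)*(c - 2)^2*(c + 3)*(c^3 + 3*c^2 - 4*c - 12) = (c - 5)*(c - 2)^3*(c + 3)*(c^2 + 5*c + 6) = (c - 5)*(c - 2)^3*(c + 3)^2*(c + 2)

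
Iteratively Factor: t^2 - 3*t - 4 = (t - 4)*(t + 1)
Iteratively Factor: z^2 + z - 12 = (z - 3)*(z + 4)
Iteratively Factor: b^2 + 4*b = (b)*(b + 4)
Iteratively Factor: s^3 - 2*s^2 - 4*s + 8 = (s - 2)*(s^2 - 4) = (s - 2)*(s + 2)*(s - 2)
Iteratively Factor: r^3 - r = (r + 1)*(r^2 - r) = r*(r + 1)*(r - 1)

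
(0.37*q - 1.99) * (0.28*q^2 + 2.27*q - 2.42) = 0.1036*q^3 + 0.2827*q^2 - 5.4127*q + 4.8158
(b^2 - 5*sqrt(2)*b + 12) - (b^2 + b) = -5*sqrt(2)*b - b + 12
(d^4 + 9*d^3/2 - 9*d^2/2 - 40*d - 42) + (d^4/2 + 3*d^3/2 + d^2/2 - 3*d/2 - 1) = 3*d^4/2 + 6*d^3 - 4*d^2 - 83*d/2 - 43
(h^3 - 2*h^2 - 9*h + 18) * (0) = 0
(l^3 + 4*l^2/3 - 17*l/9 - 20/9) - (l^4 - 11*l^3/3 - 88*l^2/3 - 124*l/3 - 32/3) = -l^4 + 14*l^3/3 + 92*l^2/3 + 355*l/9 + 76/9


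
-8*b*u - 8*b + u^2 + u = (-8*b + u)*(u + 1)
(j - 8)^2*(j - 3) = j^3 - 19*j^2 + 112*j - 192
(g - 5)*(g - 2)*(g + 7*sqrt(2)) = g^3 - 7*g^2 + 7*sqrt(2)*g^2 - 49*sqrt(2)*g + 10*g + 70*sqrt(2)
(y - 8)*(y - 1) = y^2 - 9*y + 8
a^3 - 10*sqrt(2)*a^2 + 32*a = a*(a - 8*sqrt(2))*(a - 2*sqrt(2))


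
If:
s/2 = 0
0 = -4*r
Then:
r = 0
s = 0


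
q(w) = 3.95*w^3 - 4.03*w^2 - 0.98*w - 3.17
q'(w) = 11.85*w^2 - 8.06*w - 0.98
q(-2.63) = -100.32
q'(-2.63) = 102.18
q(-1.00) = -10.17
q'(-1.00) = 18.93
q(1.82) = 5.51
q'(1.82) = 23.60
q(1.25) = -2.98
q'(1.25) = 7.46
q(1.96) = 9.17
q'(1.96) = 28.75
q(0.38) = -3.91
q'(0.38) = -2.33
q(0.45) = -4.07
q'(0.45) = -2.21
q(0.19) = -3.47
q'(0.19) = -2.08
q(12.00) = 6230.35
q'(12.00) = 1608.70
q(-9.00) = -3200.33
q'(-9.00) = 1031.41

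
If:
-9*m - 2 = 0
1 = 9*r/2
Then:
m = -2/9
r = 2/9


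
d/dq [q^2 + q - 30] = 2*q + 1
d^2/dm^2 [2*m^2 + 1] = 4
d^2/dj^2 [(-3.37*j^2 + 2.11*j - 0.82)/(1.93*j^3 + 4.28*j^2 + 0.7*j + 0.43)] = (-25.105826*j^6 + 47.157234*j^5 + 95.240868*j^4 + 22.573702*j^3 - 80.573628*j^2 - 33.956676*j - 0.30179)/(7.189057*j^9 + 47.827716*j^8 + 113.885826*j^7 + 117.901553*j^6 + 62.617572*j^5 + 33.407916*j^4 + 9.143251*j^3 + 3.006216*j^2 + 0.38829*j + 0.079507)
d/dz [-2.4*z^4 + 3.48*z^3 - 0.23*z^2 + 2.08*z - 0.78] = -9.6*z^3 + 10.44*z^2 - 0.46*z + 2.08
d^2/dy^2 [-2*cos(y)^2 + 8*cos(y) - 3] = -8*cos(y) + 4*cos(2*y)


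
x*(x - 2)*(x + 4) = x^3 + 2*x^2 - 8*x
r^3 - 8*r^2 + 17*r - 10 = (r - 5)*(r - 2)*(r - 1)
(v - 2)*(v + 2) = v^2 - 4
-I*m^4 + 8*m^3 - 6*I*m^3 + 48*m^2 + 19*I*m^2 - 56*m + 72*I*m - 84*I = (m + 7)*(m + 2*I)*(m + 6*I)*(-I*m + I)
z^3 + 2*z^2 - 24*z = z*(z - 4)*(z + 6)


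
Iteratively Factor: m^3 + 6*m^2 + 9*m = (m)*(m^2 + 6*m + 9) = m*(m + 3)*(m + 3)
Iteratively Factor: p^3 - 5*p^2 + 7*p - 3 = (p - 1)*(p^2 - 4*p + 3) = (p - 3)*(p - 1)*(p - 1)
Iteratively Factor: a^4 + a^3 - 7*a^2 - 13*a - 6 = (a - 3)*(a^3 + 4*a^2 + 5*a + 2) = (a - 3)*(a + 2)*(a^2 + 2*a + 1) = (a - 3)*(a + 1)*(a + 2)*(a + 1)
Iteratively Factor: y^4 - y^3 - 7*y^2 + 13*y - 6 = (y - 2)*(y^3 + y^2 - 5*y + 3) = (y - 2)*(y - 1)*(y^2 + 2*y - 3) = (y - 2)*(y - 1)^2*(y + 3)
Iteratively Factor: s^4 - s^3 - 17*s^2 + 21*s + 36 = (s - 3)*(s^3 + 2*s^2 - 11*s - 12) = (s - 3)*(s + 4)*(s^2 - 2*s - 3) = (s - 3)^2*(s + 4)*(s + 1)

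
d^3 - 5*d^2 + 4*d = d*(d - 4)*(d - 1)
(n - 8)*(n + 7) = n^2 - n - 56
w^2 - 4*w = w*(w - 4)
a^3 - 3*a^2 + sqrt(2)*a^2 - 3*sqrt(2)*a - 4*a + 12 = (a - 3)*(a - sqrt(2))*(a + 2*sqrt(2))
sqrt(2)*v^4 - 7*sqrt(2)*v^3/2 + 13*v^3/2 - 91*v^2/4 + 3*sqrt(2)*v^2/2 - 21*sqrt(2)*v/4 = v*(v - 7/2)*(v + 3*sqrt(2))*(sqrt(2)*v + 1/2)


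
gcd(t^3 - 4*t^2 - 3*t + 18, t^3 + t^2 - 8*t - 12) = t^2 - t - 6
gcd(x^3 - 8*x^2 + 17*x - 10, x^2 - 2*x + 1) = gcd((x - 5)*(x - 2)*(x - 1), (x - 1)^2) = x - 1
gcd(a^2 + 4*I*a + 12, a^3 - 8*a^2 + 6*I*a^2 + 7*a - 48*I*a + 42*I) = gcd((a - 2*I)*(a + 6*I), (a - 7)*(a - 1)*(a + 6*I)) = a + 6*I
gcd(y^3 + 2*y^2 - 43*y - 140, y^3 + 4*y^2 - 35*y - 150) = y + 5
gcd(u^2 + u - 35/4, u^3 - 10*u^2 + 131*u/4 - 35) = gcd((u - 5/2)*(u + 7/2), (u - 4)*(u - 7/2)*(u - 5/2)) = u - 5/2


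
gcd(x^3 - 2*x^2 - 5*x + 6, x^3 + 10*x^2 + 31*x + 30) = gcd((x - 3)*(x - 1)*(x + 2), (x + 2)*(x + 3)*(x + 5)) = x + 2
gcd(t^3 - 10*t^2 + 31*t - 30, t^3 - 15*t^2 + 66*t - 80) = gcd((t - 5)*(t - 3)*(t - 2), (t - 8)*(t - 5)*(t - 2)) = t^2 - 7*t + 10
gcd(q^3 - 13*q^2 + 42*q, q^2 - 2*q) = q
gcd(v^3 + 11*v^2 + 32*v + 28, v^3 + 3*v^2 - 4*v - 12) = v + 2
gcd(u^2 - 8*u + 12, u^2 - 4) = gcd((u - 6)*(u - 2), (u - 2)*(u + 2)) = u - 2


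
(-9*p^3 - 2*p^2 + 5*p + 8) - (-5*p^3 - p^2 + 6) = -4*p^3 - p^2 + 5*p + 2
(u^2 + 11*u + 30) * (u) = u^3 + 11*u^2 + 30*u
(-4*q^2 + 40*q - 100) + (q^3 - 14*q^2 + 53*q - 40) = q^3 - 18*q^2 + 93*q - 140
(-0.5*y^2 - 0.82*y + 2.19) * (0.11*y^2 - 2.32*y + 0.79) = -0.055*y^4 + 1.0698*y^3 + 1.7483*y^2 - 5.7286*y + 1.7301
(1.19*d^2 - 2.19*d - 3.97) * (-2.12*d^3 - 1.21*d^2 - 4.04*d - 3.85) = -2.5228*d^5 + 3.2029*d^4 + 6.2587*d^3 + 9.0698*d^2 + 24.4703*d + 15.2845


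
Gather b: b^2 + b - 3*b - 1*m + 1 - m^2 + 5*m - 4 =b^2 - 2*b - m^2 + 4*m - 3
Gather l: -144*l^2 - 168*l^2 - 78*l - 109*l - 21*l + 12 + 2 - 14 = -312*l^2 - 208*l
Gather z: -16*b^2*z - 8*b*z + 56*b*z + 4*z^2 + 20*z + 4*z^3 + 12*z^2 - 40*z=4*z^3 + 16*z^2 + z*(-16*b^2 + 48*b - 20)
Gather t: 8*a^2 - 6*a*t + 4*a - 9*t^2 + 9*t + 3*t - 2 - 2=8*a^2 + 4*a - 9*t^2 + t*(12 - 6*a) - 4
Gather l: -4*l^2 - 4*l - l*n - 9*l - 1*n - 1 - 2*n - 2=-4*l^2 + l*(-n - 13) - 3*n - 3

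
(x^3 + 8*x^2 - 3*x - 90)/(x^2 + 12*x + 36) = (x^2 + 2*x - 15)/(x + 6)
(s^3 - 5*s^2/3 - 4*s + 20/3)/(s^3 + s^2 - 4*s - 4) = (s - 5/3)/(s + 1)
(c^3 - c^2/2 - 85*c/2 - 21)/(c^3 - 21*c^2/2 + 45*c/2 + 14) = (c + 6)/(c - 4)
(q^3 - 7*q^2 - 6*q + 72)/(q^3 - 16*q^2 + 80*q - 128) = (q^2 - 3*q - 18)/(q^2 - 12*q + 32)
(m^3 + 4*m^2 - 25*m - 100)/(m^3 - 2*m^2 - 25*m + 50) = (m + 4)/(m - 2)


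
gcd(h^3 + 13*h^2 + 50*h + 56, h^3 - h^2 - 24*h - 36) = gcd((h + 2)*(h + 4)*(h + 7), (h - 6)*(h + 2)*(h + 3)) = h + 2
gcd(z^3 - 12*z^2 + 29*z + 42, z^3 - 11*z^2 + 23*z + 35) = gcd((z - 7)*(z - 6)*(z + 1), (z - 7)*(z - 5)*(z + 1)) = z^2 - 6*z - 7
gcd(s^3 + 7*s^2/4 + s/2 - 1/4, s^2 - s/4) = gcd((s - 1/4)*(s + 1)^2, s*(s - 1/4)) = s - 1/4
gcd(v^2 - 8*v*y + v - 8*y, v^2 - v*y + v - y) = v + 1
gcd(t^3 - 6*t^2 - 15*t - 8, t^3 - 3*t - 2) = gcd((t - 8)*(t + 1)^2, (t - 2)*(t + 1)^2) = t^2 + 2*t + 1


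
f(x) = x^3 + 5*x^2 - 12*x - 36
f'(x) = 3*x^2 + 10*x - 12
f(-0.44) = -29.84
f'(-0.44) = -15.82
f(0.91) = -42.03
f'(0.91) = -0.42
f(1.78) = -35.88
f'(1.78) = 15.31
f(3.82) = 46.86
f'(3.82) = 69.98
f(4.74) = 125.95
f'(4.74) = 102.80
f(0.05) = -36.59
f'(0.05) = -11.49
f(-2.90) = 16.46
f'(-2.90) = -15.77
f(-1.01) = -19.81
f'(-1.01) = -19.04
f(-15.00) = -2106.00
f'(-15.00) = 513.00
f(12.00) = 2268.00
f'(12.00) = 540.00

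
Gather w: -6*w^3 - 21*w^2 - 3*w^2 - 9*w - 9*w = -6*w^3 - 24*w^2 - 18*w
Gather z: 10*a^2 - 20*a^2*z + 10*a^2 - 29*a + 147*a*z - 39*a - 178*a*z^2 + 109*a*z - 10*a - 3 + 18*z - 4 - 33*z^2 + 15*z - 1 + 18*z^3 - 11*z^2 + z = 20*a^2 - 78*a + 18*z^3 + z^2*(-178*a - 44) + z*(-20*a^2 + 256*a + 34) - 8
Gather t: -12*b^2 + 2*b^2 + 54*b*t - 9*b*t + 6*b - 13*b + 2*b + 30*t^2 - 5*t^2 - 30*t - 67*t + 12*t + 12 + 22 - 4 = -10*b^2 - 5*b + 25*t^2 + t*(45*b - 85) + 30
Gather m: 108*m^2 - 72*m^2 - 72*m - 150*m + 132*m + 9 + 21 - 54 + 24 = 36*m^2 - 90*m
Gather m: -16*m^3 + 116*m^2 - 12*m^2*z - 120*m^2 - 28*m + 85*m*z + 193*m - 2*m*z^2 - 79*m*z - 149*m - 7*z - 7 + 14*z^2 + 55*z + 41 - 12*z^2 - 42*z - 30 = -16*m^3 + m^2*(-12*z - 4) + m*(-2*z^2 + 6*z + 16) + 2*z^2 + 6*z + 4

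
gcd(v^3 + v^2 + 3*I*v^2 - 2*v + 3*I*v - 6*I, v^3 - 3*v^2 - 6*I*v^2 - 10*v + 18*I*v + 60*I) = v + 2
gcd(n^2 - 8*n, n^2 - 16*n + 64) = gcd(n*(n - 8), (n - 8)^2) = n - 8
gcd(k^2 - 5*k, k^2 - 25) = k - 5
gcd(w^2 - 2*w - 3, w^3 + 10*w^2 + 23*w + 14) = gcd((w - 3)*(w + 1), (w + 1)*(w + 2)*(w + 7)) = w + 1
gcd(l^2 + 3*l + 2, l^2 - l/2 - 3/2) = l + 1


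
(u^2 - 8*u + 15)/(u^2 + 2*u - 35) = (u - 3)/(u + 7)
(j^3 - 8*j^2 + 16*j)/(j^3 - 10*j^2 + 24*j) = (j - 4)/(j - 6)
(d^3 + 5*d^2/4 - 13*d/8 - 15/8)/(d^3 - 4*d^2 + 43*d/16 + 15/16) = 2*(2*d^2 + 5*d + 3)/(4*d^2 - 11*d - 3)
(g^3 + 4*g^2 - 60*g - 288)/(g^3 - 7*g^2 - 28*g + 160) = (g^2 + 12*g + 36)/(g^2 + g - 20)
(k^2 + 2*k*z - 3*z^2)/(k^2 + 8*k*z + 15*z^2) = (k - z)/(k + 5*z)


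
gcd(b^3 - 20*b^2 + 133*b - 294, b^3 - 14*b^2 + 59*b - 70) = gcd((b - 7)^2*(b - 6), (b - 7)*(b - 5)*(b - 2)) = b - 7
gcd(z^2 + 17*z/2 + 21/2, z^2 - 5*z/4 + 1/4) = 1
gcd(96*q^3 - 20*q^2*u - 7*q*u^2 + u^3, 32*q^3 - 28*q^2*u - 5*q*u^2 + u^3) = 32*q^2 + 4*q*u - u^2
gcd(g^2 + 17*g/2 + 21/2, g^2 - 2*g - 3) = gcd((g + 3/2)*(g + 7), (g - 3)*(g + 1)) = 1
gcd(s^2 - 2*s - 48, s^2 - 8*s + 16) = 1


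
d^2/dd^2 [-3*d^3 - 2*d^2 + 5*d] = -18*d - 4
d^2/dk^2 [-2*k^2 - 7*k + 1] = -4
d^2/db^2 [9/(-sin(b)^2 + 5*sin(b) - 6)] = 9*(4*sin(b)^4 - 15*sin(b)^3 - 5*sin(b)^2 + 60*sin(b) - 38)/(sin(b)^2 - 5*sin(b) + 6)^3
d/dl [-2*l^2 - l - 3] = -4*l - 1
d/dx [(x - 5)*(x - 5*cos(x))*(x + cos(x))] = (5 - x)*(x - 5*cos(x))*(sin(x) - 1) + (x - 5)*(x + cos(x))*(5*sin(x) + 1) + (x - 5*cos(x))*(x + cos(x))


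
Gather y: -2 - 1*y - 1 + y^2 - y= y^2 - 2*y - 3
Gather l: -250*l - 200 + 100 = -250*l - 100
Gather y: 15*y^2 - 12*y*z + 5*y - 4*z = 15*y^2 + y*(5 - 12*z) - 4*z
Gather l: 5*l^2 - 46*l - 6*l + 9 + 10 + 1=5*l^2 - 52*l + 20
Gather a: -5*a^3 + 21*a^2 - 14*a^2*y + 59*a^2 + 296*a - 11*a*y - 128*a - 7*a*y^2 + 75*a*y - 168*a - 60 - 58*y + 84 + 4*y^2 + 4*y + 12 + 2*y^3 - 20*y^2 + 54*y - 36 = -5*a^3 + a^2*(80 - 14*y) + a*(-7*y^2 + 64*y) + 2*y^3 - 16*y^2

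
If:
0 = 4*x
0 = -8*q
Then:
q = 0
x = 0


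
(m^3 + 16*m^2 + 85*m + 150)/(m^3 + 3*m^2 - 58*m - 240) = (m + 5)/(m - 8)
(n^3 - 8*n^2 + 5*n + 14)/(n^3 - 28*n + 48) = (n^2 - 6*n - 7)/(n^2 + 2*n - 24)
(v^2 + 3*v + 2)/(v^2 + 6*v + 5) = (v + 2)/(v + 5)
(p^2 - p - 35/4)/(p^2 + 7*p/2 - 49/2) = (p + 5/2)/(p + 7)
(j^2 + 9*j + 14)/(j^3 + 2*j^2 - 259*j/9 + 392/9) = 9*(j + 2)/(9*j^2 - 45*j + 56)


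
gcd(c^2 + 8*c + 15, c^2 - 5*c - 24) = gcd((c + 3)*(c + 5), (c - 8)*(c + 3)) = c + 3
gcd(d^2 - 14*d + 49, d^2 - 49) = d - 7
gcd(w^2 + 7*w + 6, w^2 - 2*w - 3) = w + 1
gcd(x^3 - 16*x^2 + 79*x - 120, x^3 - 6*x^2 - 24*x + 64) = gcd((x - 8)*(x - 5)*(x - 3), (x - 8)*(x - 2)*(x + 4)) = x - 8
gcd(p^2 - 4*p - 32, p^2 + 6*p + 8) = p + 4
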